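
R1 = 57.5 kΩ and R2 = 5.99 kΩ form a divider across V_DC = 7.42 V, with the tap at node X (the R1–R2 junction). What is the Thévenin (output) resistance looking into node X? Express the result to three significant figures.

Looking into X with the source shorted: R_th = R1·R2/(R1+R2) = 57.50 × 5.99/63.49 = 5.425 kΩ.

R_th ≈ 5.42 kΩ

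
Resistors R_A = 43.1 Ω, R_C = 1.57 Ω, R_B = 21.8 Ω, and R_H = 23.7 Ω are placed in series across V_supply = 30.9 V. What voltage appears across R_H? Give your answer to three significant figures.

Series total: ΣR = 43.1 + 1.57 + 21.8 + 23.7 = 90.17 Ω.
V = V_supply · R/ΣR = 30.9 × 0.2628 = 8.122 V.

V ≈ 8.12 V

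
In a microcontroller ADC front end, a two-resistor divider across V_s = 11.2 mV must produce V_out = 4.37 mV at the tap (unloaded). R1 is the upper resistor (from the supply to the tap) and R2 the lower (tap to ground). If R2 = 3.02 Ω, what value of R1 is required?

V_out/V_s = R2/(R1+R2) = 0.3902.
So R1 = R2 · (V_s/V_out − 1) = 3.02 × (11.2/4.37 − 1) = 3.02 × 1.563 = 4.720 Ω.

R1 ≈ 4.72 Ω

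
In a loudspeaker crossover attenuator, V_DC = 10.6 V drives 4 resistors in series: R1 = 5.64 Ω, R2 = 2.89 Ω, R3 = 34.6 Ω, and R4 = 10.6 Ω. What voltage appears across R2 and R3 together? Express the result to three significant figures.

ΣR = 5.64 + 2.89 + 34.6 + 10.6 = 53.73 Ω.
R_{R2..R3} = 2.89 + 34.6 = 37.49 Ω.
Voltage divider: V = V_DC · (37.49 / 53.73) = 10.6 × 0.6977 = 7.396 V.

V ≈ 7.40 V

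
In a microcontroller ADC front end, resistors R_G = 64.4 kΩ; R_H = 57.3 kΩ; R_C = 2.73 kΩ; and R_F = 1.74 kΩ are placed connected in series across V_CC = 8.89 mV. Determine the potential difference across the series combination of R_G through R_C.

Total series resistance ΣR = 64.4 + 57.3 + 2.73 + 1.74 = 126.2 kΩ.
R_{R_G..R_C} = 64.4 + 57.3 + 2.73 = 124.4 kΩ.
V = V_CC · R/ΣR = 8.89 × 0.9862 = 8.767 mV.

V ≈ 8.77 mV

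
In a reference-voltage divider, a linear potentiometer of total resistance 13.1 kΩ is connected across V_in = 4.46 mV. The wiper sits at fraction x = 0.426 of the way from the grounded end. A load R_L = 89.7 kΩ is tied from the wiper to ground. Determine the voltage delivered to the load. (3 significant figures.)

V_out ≈ 1.83 mV

Split the track: R_lower = x·R_p = 5.581 kΩ, R_upper = (1−x)·R_p = 7.519 kΩ.
Lower segment in parallel with the load: 5.581 ‖ 89.7 = 5.254 kΩ.
Loaded-divider output: V_out = 4.46 × 0.4113 = 1.834 mV.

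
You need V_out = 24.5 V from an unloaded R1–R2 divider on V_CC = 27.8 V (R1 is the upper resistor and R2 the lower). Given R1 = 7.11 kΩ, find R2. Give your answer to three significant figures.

V_out/V_CC = R2/(R1+R2) = 0.8813.
Rearranging, R2 = R1·k/(1−k) = 7.11 × 7.424 = 52.79 kΩ.

R2 ≈ 52.8 kΩ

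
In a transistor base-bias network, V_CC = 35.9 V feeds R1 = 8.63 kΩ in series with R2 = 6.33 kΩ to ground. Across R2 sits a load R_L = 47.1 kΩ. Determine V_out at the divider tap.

V_out ≈ 14.1 V

First combine the lower leg with the load: R2 ‖ R_L = 5.580 kΩ.
Voltage divider with the loaded lower leg: V_out = 35.9 × 5.580/(8.63 + 5.580) = 35.9 × 0.3927 = 14.10 V.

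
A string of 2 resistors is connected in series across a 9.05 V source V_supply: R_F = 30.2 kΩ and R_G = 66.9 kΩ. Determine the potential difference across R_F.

Series total: ΣR = 30.2 + 66.9 = 97.10 kΩ.
V = V_supply · R/ΣR = 9.05 × 0.3110 = 2.815 V.

V ≈ 2.81 V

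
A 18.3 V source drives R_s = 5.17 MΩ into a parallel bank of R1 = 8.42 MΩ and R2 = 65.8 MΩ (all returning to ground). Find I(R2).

Combine the parallel branches: R_p = (1/8.42 + 1/65.8)⁻¹ = 7.465 MΩ.
Node voltage V_A = V_CC · R_p/(R_s + R_p) = 18.3 × 0.5908 = 10.81 V.
Branch current I = V_A/R2 = 10.81/65.8 = 0.1643 µA.

I ≈ 0.164 µA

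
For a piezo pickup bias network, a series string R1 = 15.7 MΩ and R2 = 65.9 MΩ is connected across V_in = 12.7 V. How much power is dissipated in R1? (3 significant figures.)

P ≈ 0.380 µW

ΣR = 81.60 MΩ → I = 12.7/81.60 = 0.1556 µA.
P(R1) = I²·R1 = (0.1556)² × 15.7 = 0.3803 µW.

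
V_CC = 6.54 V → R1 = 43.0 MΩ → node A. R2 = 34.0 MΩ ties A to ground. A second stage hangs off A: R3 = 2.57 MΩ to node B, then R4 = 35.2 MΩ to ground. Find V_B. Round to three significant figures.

V_B ≈ 1.79 V

Node A sees R2 in parallel with the series input of stage 2, R3 + R4 = 37.77 MΩ.
Effective lower resistance at A: R2 ‖ 37.77 = 17.89 MΩ.
So V_A = 6.54 × 0.2938 = 1.922 V.
Stage 2 is unloaded, so V_B = V_A · R4/(R3+R4) = 1.922 × 35.2/37.77 = 1.791 V.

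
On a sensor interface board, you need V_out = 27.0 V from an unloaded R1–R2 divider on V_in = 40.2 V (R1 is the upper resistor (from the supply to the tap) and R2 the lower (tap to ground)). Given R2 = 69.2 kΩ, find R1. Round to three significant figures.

V_out/V_in = R2/(R1+R2) = 0.6716.
So R1 = R2 · (V_in/V_out − 1) = 69.2 × (40.2/27.0 − 1) = 69.2 × 0.4889 = 33.83 kΩ.

R1 ≈ 33.8 kΩ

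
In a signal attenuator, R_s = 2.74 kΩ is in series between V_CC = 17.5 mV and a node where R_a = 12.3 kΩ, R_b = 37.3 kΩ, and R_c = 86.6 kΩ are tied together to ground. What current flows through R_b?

Parallel bank: R_p = 1/(1/12.3 + 1/37.3 + 1/86.6) = 8.357 kΩ.
Node voltage V_A = V_CC · R_p/(R_s + R_p) = 17.5 × 0.7531 = 13.18 mV.
Branch current I = V_A/R_b = 13.18/37.3 = 0.3533 µA.

I ≈ 0.353 µA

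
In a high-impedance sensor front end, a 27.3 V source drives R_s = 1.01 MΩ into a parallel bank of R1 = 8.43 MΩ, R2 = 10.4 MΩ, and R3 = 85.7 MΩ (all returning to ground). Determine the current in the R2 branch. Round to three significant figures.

I ≈ 2.14 µA

Combine the parallel branches: R_p = (1/8.43 + 1/10.4 + 1/85.7)⁻¹ = 4.416 MΩ.
V_A by voltage divider: V_A = 27.3 × 4.416/(1.01 + 4.416) = 22.22 V.
I(R2) = V_A / R2 = 22.22/10.4 = 2.136 µA.
(Equivalently: I_total = 5.031 µA, then current-divider fraction G_k/ΣG = 0.4246.)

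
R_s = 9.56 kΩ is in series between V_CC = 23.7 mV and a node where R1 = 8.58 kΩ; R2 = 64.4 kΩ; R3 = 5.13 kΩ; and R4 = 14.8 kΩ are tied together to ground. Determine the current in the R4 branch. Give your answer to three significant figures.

I ≈ 0.336 µA

Equivalent of the parallel group: R_p = 2.534 kΩ.
V_A by voltage divider: V_A = 23.7 × 2.534/(9.56 + 2.534) = 4.966 mV.
Branch current I = V_A/R4 = 4.966/14.8 = 0.3356 µA.
(Equivalently: I_total = 1.960 µA, then current-divider fraction G_k/ΣG = 0.1712.)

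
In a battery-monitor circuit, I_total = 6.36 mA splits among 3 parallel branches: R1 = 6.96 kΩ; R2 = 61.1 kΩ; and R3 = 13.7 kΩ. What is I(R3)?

I ≈ 1.99 mA

ΣG = 1/6.96 + 1/61.1 + 1/13.7 = 0.2330.
R3 takes the fraction G_k/ΣG = 0.07299/0.2330 = 0.3132, so I = 6.36 × 0.3132 = 1.992 mA.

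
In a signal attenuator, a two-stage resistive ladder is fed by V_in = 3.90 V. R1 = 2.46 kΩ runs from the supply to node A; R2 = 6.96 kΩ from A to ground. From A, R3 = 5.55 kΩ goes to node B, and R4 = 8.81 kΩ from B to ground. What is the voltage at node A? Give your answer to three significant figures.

The second stage (R3 + R4 = 14.36 kΩ) loads node A in parallel with R2.
R2 ‖ (R3+R4) = 4.688 kΩ.
So V_A = 3.90 × 0.6558 = 2.558 V.

V_A ≈ 2.56 V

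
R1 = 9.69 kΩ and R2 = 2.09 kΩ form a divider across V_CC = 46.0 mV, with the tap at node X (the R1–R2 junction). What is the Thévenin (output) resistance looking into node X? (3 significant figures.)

R_th ≈ 1.72 kΩ

With V_CC suppressed (replaced by a short), R_th = R1 ‖ R2 = (9.690 × 2.09)/(9.690 + 2.09) = 1.719 kΩ.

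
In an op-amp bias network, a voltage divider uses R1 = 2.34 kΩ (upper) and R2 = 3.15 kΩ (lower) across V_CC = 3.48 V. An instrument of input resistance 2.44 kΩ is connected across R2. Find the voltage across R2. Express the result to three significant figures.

V_out ≈ 1.29 V

First combine the lower leg with the load: R2 ‖ R_L = 1.375 kΩ.
Voltage divider with the loaded lower leg: V_out = 3.48 × 1.375/(2.34 + 1.375) = 3.48 × 0.3701 = 1.288 V.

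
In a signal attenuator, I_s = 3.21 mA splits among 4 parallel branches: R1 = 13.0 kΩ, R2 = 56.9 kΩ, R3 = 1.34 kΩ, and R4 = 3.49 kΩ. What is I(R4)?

Conductances: ΣG = 1/13.0 + 1/56.9 + 1/1.34 + 1/3.49 = 1.127 (1/kΩ).
Current divider: I(R4) = I_s · G_k/ΣG = 3.21 × (0.2865/1.127) = 3.21 × 0.2542 = 0.8159 mA.

I ≈ 0.816 mA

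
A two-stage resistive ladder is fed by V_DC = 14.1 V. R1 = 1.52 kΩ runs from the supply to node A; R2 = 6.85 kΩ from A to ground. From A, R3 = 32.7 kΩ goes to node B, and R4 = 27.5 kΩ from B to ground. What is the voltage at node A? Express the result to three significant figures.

Node A sees R2 in parallel with the series input of stage 2, R3 + R4 = 60.20 kΩ.
Effective lower resistance at A: R2 ‖ 60.20 = 6.150 kΩ.
V_A = 14.1 × 6.150/(1.52 + 6.150) = 11.31 V.

V_A ≈ 11.3 V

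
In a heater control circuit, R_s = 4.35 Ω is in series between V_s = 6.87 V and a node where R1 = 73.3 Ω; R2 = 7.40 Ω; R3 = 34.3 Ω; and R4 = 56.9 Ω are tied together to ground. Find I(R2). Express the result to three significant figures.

I ≈ 0.502 A

Equivalent of the parallel group: R_p = 5.115 Ω.
V_A by voltage divider: V_A = 6.87 × 5.115/(4.35 + 5.115) = 3.713 V.
Branch current I = V_A/R2 = 3.713/7.40 = 0.5017 A.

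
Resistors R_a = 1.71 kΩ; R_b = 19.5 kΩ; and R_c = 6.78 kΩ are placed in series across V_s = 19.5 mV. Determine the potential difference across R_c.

V ≈ 4.72 mV

Series total: ΣR = 1.71 + 19.5 + 6.78 = 27.99 kΩ.
By the voltage-divider rule, V = 19.5 × 6.780/27.99 = 4.723 mV.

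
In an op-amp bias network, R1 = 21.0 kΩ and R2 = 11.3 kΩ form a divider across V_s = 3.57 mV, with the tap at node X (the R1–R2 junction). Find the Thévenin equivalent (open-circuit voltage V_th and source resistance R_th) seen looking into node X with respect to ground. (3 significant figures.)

V_th ≈ 1.25 mV, R_th ≈ 7.35 kΩ

Open-circuit (no load on X): V_th = V_s · R2/(R1 + R2) = 3.57 × 11.3/(21.00 + 11.3) = 1.249 mV.
Looking into X with the source shorted: R_th = R1·R2/(R1+R2) = 21.00 × 11.3/32.30 = 7.347 kΩ.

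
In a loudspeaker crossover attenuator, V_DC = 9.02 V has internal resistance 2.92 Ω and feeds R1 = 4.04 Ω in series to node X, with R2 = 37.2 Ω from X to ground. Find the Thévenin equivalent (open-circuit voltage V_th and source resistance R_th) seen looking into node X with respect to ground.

V_th ≈ 7.60 V, R_th ≈ 5.86 Ω

R1' = 2.92 + 4.04 = 6.960 Ω (source resistance + R1).
Open-circuit (no load on X): V_th = V_DC · R2/(R1' + R2) = 9.02 × 37.2/(6.960 + 37.2) = 7.598 V.
Looking into X with the source shorted: R_th = R1'·R2/(R1'+R2) = 6.960 × 37.2/44.16 = 5.863 Ω.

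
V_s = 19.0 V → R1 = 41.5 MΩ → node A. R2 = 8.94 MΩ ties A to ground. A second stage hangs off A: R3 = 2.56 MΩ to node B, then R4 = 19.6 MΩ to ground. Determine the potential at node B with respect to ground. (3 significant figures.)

The second stage (R3 + R4 = 22.16 MΩ) loads node A in parallel with R2.
Effective lower resistance at A: R2 ‖ 22.16 = 6.370 MΩ.
First divider: V_A = V_s · 6.370/(41.5 + 6.370) = 2.528 V.
Stage 2 is unloaded, so V_B = V_A · R4/(R3+R4) = 2.528 × 19.6/22.16 = 2.236 V.

V_B ≈ 2.24 V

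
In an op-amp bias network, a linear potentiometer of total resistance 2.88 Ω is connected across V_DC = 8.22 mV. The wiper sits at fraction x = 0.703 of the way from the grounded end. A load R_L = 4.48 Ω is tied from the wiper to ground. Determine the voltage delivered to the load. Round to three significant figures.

V_out ≈ 5.09 mV

Lower segment x·R_p = 2.025 Ω; upper segment (1−x)·R_p = 0.8554 Ω.
Lower segment in parallel with the load: 2.025 ‖ 4.48 = 1.394 Ω.
Loaded-divider output: V_out = 8.22 × 0.6198 = 5.095 mV.
(Unloaded: V_out = x·V_DC = 5.78 mV.)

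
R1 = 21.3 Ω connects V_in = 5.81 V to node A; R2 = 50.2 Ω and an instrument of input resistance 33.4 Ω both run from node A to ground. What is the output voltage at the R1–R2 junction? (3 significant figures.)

V_out ≈ 2.82 V

First combine the lower leg with the load: R2 ‖ R_L = 20.06 Ω.
Voltage divider with the loaded lower leg: V_out = 5.81 × 20.06/(21.3 + 20.06) = 5.81 × 0.4850 = 2.818 V.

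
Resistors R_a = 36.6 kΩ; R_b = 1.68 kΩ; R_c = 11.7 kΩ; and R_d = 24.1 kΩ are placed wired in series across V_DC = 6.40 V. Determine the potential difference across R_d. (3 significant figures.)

V ≈ 2.08 V

ΣR = 36.6 + 1.68 + 11.7 + 24.1 = 74.08 kΩ.
Voltage divider: V = V_DC · (24.10 / 74.08) = 6.40 × 0.3253 = 2.082 V.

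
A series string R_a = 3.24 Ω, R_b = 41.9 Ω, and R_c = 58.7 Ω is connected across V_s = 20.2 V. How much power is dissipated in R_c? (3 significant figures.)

P ≈ 2.22 W

Series current I = V_s/ΣR = 20.2/103.8 = 0.1945 A.
P(R_c) = I²·R_c = (0.1945)² × 58.7 = 2.221 W.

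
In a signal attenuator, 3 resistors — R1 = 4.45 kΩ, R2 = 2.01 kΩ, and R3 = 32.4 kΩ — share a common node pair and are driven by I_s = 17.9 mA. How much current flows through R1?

Conductances: ΣG = 1/4.45 + 1/2.01 + 1/32.4 = 0.7531 (1/kΩ).
R1 takes the fraction G_k/ΣG = 0.2247/0.7531 = 0.2984, so I = 17.9 × 0.2984 = 5.341 mA.

I ≈ 5.34 mA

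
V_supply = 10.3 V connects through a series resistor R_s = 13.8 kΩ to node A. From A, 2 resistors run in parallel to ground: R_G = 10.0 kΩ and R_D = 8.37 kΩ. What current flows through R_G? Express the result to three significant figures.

I ≈ 0.256 mA

Combine the parallel branches: R_p = (1/10.0 + 1/8.37)⁻¹ = 4.556 kΩ.
Node voltage V_A = V_supply · R_p/(R_s + R_p) = 10.3 × 0.2482 = 2.557 V.
I(R_G) = V_A / R_G = 2.557/10.0 = 0.2557 mA.
(Equivalently: I_total = 0.5611 mA, then current-divider fraction G_k/ΣG = 0.4556.)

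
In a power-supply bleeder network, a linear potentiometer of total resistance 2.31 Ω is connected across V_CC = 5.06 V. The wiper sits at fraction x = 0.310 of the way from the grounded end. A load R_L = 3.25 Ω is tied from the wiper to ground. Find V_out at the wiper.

Split the track: R_lower = x·R_p = 0.7161 Ω, R_upper = (1−x)·R_p = 1.594 Ω.
(x·R_p) ‖ R_L = 0.5868 Ω.
V_out = 5.06 × 0.5868/(1.594 + 0.5868) = 1.362 V.

V_out ≈ 1.36 V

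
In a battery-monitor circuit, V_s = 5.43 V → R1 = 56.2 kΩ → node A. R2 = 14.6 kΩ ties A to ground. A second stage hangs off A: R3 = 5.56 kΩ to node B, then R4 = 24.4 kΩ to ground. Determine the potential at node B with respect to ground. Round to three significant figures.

The second stage (R3 + R4 = 29.96 kΩ) loads node A in parallel with R2.
R2 ‖ (R3+R4) = 9.816 kΩ.
First divider: V_A = V_s · 9.816/(56.2 + 9.816) = 0.8074 V.
V_B = V_A × 0.8144 = 0.6576 V.

V_B ≈ 0.658 V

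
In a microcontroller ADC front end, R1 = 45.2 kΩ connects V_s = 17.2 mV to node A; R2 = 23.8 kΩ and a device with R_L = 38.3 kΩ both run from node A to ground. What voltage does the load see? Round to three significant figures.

First combine the lower leg with the load: R2 ‖ R_L = 14.68 kΩ.
Voltage divider with the loaded lower leg: V_out = 17.2 × 14.68/(45.2 + 14.68) = 17.2 × 0.2451 = 4.216 mV.

V_out ≈ 4.22 mV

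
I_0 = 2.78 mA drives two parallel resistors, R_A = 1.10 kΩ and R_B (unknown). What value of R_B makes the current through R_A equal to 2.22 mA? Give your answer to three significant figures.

Two-branch current divider: I_A = I_0 · R_B/(R_A + R_B).
2.22/2.78 = R_B/(R_A + R_B) → R_B = R_A · (0.7986)/(1 − 0.7986) = 1.10 × 3.964 = 4.361 kΩ.

R_B ≈ 4.36 kΩ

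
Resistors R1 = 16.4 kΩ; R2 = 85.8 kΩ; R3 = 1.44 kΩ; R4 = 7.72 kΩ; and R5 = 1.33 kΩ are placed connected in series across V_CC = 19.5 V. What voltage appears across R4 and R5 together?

V ≈ 1.57 V

Series total: ΣR = 16.4 + 85.8 + 1.44 + 7.72 + 1.33 = 112.7 kΩ.
R_{R4..R5} = 7.72 + 1.33 = 9.050 kΩ.
By the voltage-divider rule, V = 19.5 × 9.050/112.7 = 1.566 V.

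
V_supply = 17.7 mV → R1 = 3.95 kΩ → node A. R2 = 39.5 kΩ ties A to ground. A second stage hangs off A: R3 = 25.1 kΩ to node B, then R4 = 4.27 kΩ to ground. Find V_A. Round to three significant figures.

Looking into the second stage from A: R3 + R4 = 29.37 kΩ appears in parallel with R2.
Effective lower resistance at A: R2 ‖ 29.37 = 16.84 kΩ.
So V_A = 17.7 × 0.8101 = 14.34 mV.

V_A ≈ 14.3 mV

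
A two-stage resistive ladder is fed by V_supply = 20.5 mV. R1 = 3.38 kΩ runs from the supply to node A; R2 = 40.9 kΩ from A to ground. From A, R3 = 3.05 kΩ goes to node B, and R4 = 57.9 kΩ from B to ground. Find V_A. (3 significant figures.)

Looking into the second stage from A: R3 + R4 = 60.95 kΩ appears in parallel with R2.
Effective lower resistance at A: R2 ‖ 60.95 = 24.48 kΩ.
First divider: V_A = V_supply · 24.48/(3.38 + 24.48) = 18.01 mV.

V_A ≈ 18.0 mV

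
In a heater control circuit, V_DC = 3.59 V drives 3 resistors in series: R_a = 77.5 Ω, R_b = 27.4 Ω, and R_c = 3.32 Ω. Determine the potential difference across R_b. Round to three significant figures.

V ≈ 0.909 V

Series total: ΣR = 77.5 + 27.4 + 3.32 = 108.2 Ω.
Voltage divider: V = V_DC · (27.40 / 108.2) = 3.59 × 0.2532 = 0.9089 V.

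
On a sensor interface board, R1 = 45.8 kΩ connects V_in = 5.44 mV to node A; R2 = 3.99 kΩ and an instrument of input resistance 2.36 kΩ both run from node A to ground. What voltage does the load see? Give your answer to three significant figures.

V_out ≈ 0.171 mV

First combine the lower leg with the load: R2 ‖ R_L = 1.483 kΩ.
Voltage divider with the loaded lower leg: V_out = 5.44 × 1.483/(45.8 + 1.483) = 5.44 × 0.03136 = 0.1706 mV.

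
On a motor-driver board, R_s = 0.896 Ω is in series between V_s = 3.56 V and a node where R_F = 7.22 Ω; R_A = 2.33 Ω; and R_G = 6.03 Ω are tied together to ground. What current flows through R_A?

Equivalent of the parallel group: R_p = 1.363 Ω.
V_A = 3.56 × 1.363/2.259 = 2.148 V.
I(R_A) = V_A / R_A = 2.148/2.33 = 0.9220 A.

I ≈ 0.922 A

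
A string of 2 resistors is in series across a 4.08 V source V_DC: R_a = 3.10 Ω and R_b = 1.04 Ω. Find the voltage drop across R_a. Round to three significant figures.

Series total: ΣR = 3.10 + 1.04 = 4.140 Ω.
V = V_DC · R/ΣR = 4.08 × 0.7488 = 3.055 V.

V ≈ 3.06 V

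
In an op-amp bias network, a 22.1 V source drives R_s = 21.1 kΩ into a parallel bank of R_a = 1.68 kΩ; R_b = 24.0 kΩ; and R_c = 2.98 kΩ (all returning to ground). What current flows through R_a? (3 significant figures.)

I ≈ 0.611 mA

Combine the parallel branches: R_p = (1/1.68 + 1/24.0 + 1/2.98)⁻¹ = 1.028 kΩ.
V_A by voltage divider: V_A = 22.1 × 1.028/(21.1 + 1.028) = 1.027 V.
Branch current I = V_A/R_a = 1.027/1.68 = 0.6113 mA.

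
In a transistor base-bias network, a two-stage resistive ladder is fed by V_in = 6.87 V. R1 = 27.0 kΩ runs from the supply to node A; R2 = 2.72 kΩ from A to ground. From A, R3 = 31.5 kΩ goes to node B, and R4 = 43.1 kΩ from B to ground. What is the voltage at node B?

V_B ≈ 0.352 V

Looking into the second stage from A: R3 + R4 = 74.60 kΩ appears in parallel with R2.
R2 ‖ (R3+R4) = 2.624 kΩ.
So V_A = 6.87 × 0.08859 = 0.6086 V.
Stage 2 is unloaded, so V_B = V_A · R4/(R3+R4) = 0.6086 × 43.1/74.60 = 0.3516 V.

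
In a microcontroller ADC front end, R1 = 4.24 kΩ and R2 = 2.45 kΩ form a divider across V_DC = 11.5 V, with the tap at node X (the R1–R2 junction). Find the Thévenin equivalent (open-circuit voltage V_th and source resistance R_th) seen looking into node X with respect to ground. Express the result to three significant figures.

Open-circuit (no load on X): V_th = V_DC · R2/(R1 + R2) = 11.5 × 2.45/(4.240 + 2.45) = 4.212 V.
With V_DC suppressed (replaced by a short), R_th = R1 ‖ R2 = (4.240 × 2.45)/(4.240 + 2.45) = 1.553 kΩ.

V_th ≈ 4.21 V, R_th ≈ 1.55 kΩ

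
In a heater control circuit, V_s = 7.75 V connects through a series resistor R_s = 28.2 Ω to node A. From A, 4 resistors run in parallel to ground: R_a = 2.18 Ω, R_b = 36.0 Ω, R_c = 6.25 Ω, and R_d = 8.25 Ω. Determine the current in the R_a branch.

I ≈ 0.157 A

Equivalent of the parallel group: R_p = 1.303 Ω.
Node voltage V_A = V_s · R_p/(R_s + R_p) = 7.75 × 0.04415 = 0.3422 V.
I(R_a) = V_A / R_a = 0.3422/2.18 = 0.1570 A.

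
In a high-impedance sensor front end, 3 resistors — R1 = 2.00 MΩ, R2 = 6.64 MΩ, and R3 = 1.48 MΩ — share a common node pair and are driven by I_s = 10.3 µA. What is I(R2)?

Conductances: ΣG = 1/2.00 + 1/6.64 + 1/1.48 = 1.326 (1/MΩ).
Current divider: I(R2) = I_s · G_k/ΣG = 10.3 × (0.1506/1.326) = 10.3 × 0.1136 = 1.170 µA.

I ≈ 1.17 µA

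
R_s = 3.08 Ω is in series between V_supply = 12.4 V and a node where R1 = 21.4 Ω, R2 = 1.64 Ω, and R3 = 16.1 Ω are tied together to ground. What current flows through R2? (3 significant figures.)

Combine the parallel branches: R_p = (1/21.4 + 1/1.64 + 1/16.1)⁻¹ = 1.392 Ω.
V_A by voltage divider: V_A = 12.4 × 1.392/(3.08 + 1.392) = 3.859 V.
I(R2) = V_A / R2 = 3.859/1.64 = 2.353 A.

I ≈ 2.35 A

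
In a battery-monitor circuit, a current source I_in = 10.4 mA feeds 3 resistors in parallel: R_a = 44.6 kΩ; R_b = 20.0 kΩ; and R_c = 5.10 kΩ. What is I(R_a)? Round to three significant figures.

I ≈ 0.868 mA

Total conductance ΣG = 1/44.6 + 1/20.0 + 1/5.10 = 0.2685 (units of 1/kΩ).
R_a takes the fraction G_k/ΣG = 0.02242/0.2685 = 0.08351, so I = 10.4 × 0.08351 = 0.8685 mA.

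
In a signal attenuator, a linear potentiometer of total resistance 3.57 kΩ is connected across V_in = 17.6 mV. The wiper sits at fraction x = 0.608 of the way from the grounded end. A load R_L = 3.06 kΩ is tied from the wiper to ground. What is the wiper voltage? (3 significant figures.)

V_out ≈ 8.37 mV

Lower segment x·R_p = 2.171 kΩ; upper segment (1−x)·R_p = 1.399 kΩ.
R_L loads the lower segment: effective lower R = 1.270 kΩ.
Then V_out = V_in · 1.270/(1.399 + 1.270) = 8.373 mV.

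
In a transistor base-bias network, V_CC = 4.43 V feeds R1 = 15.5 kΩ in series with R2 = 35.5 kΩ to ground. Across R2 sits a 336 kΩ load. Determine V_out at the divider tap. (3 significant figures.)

V_out ≈ 2.99 V

R2 ‖ R_L = (35.5 × 336)/(35.5 + 336) = 32.11 kΩ.
Voltage divider with the loaded lower leg: V_out = 4.43 × 32.11/(15.5 + 32.11) = 4.43 × 0.6744 = 2.988 V.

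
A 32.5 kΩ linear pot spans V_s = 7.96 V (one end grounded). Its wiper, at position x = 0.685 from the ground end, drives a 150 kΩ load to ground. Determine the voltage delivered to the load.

V_out ≈ 5.21 V

The pot divides into 10.24 kΩ above the wiper and 22.26 kΩ below.
R_L loads the lower segment: effective lower R = 19.39 kΩ.
Then V_out = V_s · 19.39/(10.24 + 19.39) = 5.209 V.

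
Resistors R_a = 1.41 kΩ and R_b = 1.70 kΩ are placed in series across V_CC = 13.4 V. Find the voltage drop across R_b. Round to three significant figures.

V ≈ 7.32 V

Series total: ΣR = 1.41 + 1.70 = 3.110 kΩ.
Voltage divider: V = V_CC · (1.700 / 3.110) = 13.4 × 0.5466 = 7.325 V.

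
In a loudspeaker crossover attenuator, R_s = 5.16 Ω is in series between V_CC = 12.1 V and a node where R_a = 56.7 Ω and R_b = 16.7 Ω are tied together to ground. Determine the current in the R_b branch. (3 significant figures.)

I ≈ 0.518 A

Equivalent of the parallel group: R_p = 12.90 Ω.
V_A by voltage divider: V_A = 12.1 × 12.90/(5.16 + 12.90) = 8.643 V.
Branch current I = V_A/R_b = 8.643/16.7 = 0.5175 A.
(Equivalently: I_total = 0.6700 A, then current-divider fraction G_k/ΣG = 0.7725.)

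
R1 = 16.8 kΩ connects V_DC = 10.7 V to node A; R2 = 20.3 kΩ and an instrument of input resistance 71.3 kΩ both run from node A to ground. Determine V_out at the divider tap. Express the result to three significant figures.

V_out ≈ 5.19 V

R2 ‖ R_L = (20.3 × 71.3)/(20.3 + 71.3) = 15.80 kΩ.
Now apply the divider: V_out = 10.7 × 0.4847 = 5.186 V.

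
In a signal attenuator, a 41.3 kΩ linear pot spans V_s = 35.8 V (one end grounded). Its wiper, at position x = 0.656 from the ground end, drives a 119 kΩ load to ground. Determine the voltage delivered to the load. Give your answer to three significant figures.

Split the track: R_lower = x·R_p = 27.09 kΩ, R_upper = (1−x)·R_p = 14.21 kΩ.
(x·R_p) ‖ R_L = 22.07 kΩ.
Loaded-divider output: V_out = 35.8 × 0.6084 = 21.78 V.
(Unloaded: V_out = x·V_s = 23.5 V.)

V_out ≈ 21.8 V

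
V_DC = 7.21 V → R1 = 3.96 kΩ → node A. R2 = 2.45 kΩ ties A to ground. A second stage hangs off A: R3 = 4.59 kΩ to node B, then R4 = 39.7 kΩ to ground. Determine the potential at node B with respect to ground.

Node A sees R2 in parallel with the series input of stage 2, R3 + R4 = 44.29 kΩ.
Effective lower resistance at A: R2 ‖ 44.29 = 2.322 kΩ.
First divider: V_A = V_DC · 2.322/(3.96 + 2.322) = 2.665 V.
Then the unloaded second divider: V_B = V_A × R4/(R3+R4) = 2.665 × 0.8964 = 2.389 V.

V_B ≈ 2.39 V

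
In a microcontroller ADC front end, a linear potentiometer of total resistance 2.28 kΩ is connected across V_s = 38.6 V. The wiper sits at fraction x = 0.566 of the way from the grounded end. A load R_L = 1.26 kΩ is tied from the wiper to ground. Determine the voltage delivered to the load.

V_out ≈ 15.1 V

The pot divides into 0.9895 kΩ above the wiper and 1.290 kΩ below.
Lower segment in parallel with the load: 1.290 ‖ 1.26 = 0.6375 kΩ.
Then V_out = V_s · 0.6375/(0.9895 + 0.6375) = 15.12 V.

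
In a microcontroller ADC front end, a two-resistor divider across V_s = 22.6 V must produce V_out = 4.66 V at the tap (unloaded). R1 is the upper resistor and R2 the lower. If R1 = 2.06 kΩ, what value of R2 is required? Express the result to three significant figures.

The divider ratio is R2/(R1+R2) = 4.66/22.6 = 0.2062.
Rearranging, R2 = R1·k/(1−k) = 2.06 × 0.2598 = 0.5351 kΩ.

R2 ≈ 0.535 kΩ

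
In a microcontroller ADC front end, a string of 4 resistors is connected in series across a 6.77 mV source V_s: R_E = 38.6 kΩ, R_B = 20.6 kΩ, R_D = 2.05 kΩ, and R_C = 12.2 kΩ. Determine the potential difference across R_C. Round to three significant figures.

V ≈ 1.12 mV

Total series resistance ΣR = 38.6 + 20.6 + 2.05 + 12.2 = 73.45 kΩ.
Voltage divider: V = V_s · (12.20 / 73.45) = 6.77 × 0.1661 = 1.124 mV.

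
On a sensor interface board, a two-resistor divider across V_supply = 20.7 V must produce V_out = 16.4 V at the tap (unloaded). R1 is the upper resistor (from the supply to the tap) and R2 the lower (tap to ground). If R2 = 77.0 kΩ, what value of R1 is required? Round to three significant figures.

V_out/V_supply = R2/(R1+R2) = 0.7923.
So R1 = R2 · (V_supply/V_out − 1) = 77.0 × (20.7/16.4 − 1) = 77.0 × 0.2622 = 20.19 kΩ.

R1 ≈ 20.2 kΩ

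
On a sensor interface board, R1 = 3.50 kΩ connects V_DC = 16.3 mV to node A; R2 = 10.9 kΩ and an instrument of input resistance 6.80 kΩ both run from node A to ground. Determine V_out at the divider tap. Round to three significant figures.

First combine the lower leg with the load: R2 ‖ R_L = 4.188 kΩ.
Now apply the divider: V_out = 16.3 × 0.5447 = 8.879 mV.
(Unloaded it would be 12.3 mV; the load pulls it down.)

V_out ≈ 8.88 mV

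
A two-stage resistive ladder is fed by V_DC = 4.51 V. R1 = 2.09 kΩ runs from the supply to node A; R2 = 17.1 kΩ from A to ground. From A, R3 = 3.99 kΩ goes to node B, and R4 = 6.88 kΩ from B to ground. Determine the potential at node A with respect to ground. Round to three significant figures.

V_A ≈ 3.43 V

Node A sees R2 in parallel with the series input of stage 2, R3 + R4 = 10.87 kΩ.
Effective lower resistance at A: R2 ‖ 10.87 = 6.646 kΩ.
First divider: V_A = V_DC · 6.646/(2.09 + 6.646) = 3.431 V.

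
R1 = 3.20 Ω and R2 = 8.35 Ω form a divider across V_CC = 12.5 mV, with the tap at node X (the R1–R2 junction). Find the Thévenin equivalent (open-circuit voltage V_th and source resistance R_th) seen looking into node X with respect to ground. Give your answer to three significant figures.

V_th ≈ 9.04 mV, R_th ≈ 2.31 Ω

V_th is the unloaded tap voltage: V_CC · R2/(R1+R2) = 12.5 × 0.7229 = 9.037 mV.
With V_CC suppressed (replaced by a short), R_th = R1 ‖ R2 = (3.200 × 8.35)/(3.200 + 8.35) = 2.313 Ω.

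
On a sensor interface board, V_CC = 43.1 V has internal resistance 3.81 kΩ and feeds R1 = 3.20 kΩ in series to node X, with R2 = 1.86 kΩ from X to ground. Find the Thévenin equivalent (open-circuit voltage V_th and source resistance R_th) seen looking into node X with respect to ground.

V_th ≈ 9.04 V, R_th ≈ 1.47 kΩ

R1' = 3.81 + 3.20 = 7.010 kΩ (source resistance + R1).
V_th is the unloaded tap voltage: V_CC · R2/(R1'+R2) = 43.1 × 0.2097 = 9.038 V.
Zeroing V_CC shorts the top of R1' to ground, so R_th = R1' ‖ R2 = 1.470 kΩ.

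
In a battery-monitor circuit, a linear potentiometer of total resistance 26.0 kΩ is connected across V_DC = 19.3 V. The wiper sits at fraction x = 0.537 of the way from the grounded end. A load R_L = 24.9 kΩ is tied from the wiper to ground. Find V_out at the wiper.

V_out ≈ 8.23 V

The pot divides into 12.04 kΩ above the wiper and 13.96 kΩ below.
(x·R_p) ‖ R_L = 8.946 kΩ.
Loaded-divider output: V_out = 19.3 × 0.4263 = 8.228 V.
(Unloaded: V_out = x·V_DC = 10.4 V.)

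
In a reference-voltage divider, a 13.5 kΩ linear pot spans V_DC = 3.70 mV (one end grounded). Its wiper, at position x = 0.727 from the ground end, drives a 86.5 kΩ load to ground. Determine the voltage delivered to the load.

V_out ≈ 2.61 mV

Lower segment x·R_p = 9.814 kΩ; upper segment (1−x)·R_p = 3.686 kΩ.
(x·R_p) ‖ R_L = 8.814 kΩ.
Loaded-divider output: V_out = 3.70 × 0.7052 = 2.609 mV.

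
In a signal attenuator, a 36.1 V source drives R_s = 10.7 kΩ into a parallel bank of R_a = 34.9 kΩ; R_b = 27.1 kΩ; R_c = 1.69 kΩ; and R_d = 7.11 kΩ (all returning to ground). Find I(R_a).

Combine the parallel branches: R_p = (1/34.9 + 1/27.1 + 1/1.69 + 1/7.11)⁻¹ = 1.253 kΩ.
V_A by voltage divider: V_A = 36.1 × 1.253/(10.7 + 1.253) = 3.785 V.
Branch current I = V_A/R_a = 3.785/34.9 = 0.1085 mA.
(Equivalently: I_total = 3.020 mA, then current-divider fraction G_k/ΣG = 0.03591.)

I ≈ 0.108 mA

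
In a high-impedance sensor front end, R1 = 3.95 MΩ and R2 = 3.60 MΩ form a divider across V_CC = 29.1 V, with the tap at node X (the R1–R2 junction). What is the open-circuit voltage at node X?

V_th ≈ 13.9 V

V_th is the unloaded tap voltage: V_CC · R2/(R1+R2) = 29.1 × 0.4768 = 13.88 V.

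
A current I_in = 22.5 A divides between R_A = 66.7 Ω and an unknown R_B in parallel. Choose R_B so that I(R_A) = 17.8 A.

R_B ≈ 253 Ω

In a two-way split, I_A/I_in = R_B/(R_A + R_B).
With f = 0.7911, R_B = R_A · f/(1−f) = 66.7 × 3.787 = 252.6 Ω.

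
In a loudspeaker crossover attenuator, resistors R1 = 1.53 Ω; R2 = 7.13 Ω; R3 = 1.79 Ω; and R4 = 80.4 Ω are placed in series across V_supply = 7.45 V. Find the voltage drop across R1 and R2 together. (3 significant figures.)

V ≈ 0.710 V

ΣR = 1.53 + 7.13 + 1.79 + 80.4 = 90.85 Ω.
R_{R1..R2} = 1.53 + 7.13 = 8.660 Ω.
V = V_supply · R/ΣR = 7.45 × 0.09532 = 0.7101 V.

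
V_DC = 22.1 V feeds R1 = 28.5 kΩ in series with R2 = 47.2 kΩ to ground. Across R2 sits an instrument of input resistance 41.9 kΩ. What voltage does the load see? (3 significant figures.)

V_out ≈ 9.68 V

R2 ‖ R_L = (47.2 × 41.9)/(47.2 + 41.9) = 22.20 kΩ.
Now apply the divider: V_out = 22.1 × 0.4378 = 9.676 V.
(Unloaded it would be 13.8 V; the load pulls it down.)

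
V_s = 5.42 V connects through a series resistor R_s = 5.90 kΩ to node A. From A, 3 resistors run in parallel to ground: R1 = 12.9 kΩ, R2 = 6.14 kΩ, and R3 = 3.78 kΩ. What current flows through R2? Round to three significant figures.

Equivalent of the parallel group: R_p = 1.980 kΩ.
V_A = 5.42 × 1.980/7.880 = 1.362 V.
I(R2) = V_A / R2 = 1.362/6.14 = 0.2218 mA.

I ≈ 0.222 mA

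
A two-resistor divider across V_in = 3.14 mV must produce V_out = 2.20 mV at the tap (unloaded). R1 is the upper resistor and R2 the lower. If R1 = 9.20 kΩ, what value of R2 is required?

V_out/V_in = R2/(R1+R2) = 0.7006.
R2 = R1 · 0.7006/(1 − 0.7006) = 21.53 kΩ.

R2 ≈ 21.5 kΩ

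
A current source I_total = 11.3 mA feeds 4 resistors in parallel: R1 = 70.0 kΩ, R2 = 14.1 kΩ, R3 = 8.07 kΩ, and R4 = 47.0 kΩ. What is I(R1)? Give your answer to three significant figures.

ΣG = 1/70.0 + 1/14.1 + 1/8.07 + 1/47.0 = 0.2304.
Current divider: I(R1) = I_total · G_k/ΣG = 11.3 × (0.01429/0.2304) = 11.3 × 0.06200 = 0.7006 mA.

I ≈ 0.701 mA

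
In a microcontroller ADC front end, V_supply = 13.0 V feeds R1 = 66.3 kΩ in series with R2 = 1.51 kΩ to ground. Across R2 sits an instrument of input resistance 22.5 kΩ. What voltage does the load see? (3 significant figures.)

First combine the lower leg with the load: R2 ‖ R_L = 1.415 kΩ.
Then V_out = V_supply · R2'/(R1 + R2') = 13.0 × 1.415/67.72 = 0.2717 V.
(Unloaded it would be 0.289 V; the load pulls it down.)

V_out ≈ 0.272 V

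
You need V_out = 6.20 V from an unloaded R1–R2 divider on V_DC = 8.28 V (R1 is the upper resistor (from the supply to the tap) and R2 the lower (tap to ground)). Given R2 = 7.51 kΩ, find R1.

R1 ≈ 2.52 kΩ

The divider ratio is R2/(R1+R2) = 6.20/8.28 = 0.7488.
R1 = R2·(1/k − 1) = 7.51 × 0.3355 = 2.519 kΩ.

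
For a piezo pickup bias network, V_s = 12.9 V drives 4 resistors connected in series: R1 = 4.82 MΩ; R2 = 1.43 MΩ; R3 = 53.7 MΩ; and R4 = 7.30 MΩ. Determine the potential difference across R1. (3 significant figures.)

V ≈ 0.925 V

Total series resistance ΣR = 4.82 + 1.43 + 53.7 + 7.30 = 67.25 MΩ.
V = V_s · R/ΣR = 12.9 × 0.07167 = 0.9246 V.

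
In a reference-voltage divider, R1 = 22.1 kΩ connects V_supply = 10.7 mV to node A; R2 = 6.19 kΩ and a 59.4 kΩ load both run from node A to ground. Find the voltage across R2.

V_out ≈ 2.16 mV

R2 ‖ R_L = (6.19 × 59.4)/(6.19 + 59.4) = 5.606 kΩ.
Now apply the divider: V_out = 10.7 × 0.2023 = 2.165 mV.
(Unloaded it would be 2.34 mV; the load pulls it down.)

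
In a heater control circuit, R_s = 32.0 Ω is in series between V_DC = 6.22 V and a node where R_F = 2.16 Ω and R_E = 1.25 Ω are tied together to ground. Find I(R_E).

Equivalent of the parallel group: R_p = 0.7918 Ω.
V_A = 6.22 × 0.7918/32.79 = 0.1502 V.
Branch current I = V_A/R_E = 0.1502/1.25 = 0.1202 A.
(Check via current divider: I_total = 0.1897 A; share G_k/ΣG = 0.6334 → same result.)

I ≈ 0.120 A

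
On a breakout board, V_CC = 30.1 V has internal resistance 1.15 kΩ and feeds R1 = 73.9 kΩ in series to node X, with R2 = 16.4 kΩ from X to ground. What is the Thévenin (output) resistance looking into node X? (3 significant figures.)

R1' = 1.15 + 73.9 = 75.05 kΩ (source resistance + R1).
Looking into X with the source shorted: R_th = R1'·R2/(R1'+R2) = 75.05 × 16.4/91.45 = 13.46 kΩ.

R_th ≈ 13.5 kΩ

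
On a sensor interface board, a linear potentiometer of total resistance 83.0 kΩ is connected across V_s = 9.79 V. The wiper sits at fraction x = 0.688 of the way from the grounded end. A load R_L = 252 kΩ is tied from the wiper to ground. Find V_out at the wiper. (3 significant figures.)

Lower segment x·R_p = 57.10 kΩ; upper segment (1−x)·R_p = 25.90 kΩ.
(x·R_p) ‖ R_L = 46.55 kΩ.
V_out = 9.79 × 46.55/(25.90 + 46.55) = 6.291 V.

V_out ≈ 6.29 V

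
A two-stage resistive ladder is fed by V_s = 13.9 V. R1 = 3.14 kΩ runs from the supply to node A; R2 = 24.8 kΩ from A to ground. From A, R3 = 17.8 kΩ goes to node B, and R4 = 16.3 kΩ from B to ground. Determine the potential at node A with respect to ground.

Node A sees R2 in parallel with the series input of stage 2, R3 + R4 = 34.10 kΩ.
R2 ‖ (R3+R4) = 14.36 kΩ.
So V_A = 13.9 × 0.8205 = 11.41 V.

V_A ≈ 11.4 V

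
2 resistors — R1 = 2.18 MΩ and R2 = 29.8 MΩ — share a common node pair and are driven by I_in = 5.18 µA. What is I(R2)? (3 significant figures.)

I ≈ 0.353 µA

Two-branch current divider: I_k = I_in · R_other/(R_1 + R_2).
So I = 5.18 × 2.18/31.98 = 0.3531 µA.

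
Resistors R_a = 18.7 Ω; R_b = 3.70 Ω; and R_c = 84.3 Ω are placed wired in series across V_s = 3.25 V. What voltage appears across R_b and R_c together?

V ≈ 2.68 V

Total series resistance ΣR = 18.7 + 3.70 + 84.3 = 106.7 Ω.
R_{R_b..R_c} = 3.70 + 84.3 = 88.00 Ω.
By the voltage-divider rule, V = 3.25 × 88.00/106.7 = 2.680 V.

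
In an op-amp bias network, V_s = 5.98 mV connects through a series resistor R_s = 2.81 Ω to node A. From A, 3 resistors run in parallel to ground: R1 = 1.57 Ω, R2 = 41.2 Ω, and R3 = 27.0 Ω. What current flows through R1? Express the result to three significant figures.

Equivalent of the parallel group: R_p = 1.432 Ω.
V_A by voltage divider: V_A = 5.98 × 1.432/(2.81 + 1.432) = 2.019 mV.
I(R1) = V_A / R1 = 2.019/1.57 = 1.286 mA.

I ≈ 1.29 mA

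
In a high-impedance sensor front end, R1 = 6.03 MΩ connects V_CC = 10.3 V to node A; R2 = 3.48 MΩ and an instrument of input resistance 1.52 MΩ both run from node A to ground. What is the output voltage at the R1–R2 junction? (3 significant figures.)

V_out ≈ 1.54 V

R2 ‖ R_L = (3.48 × 1.52)/(3.48 + 1.52) = 1.058 MΩ.
Voltage divider with the loaded lower leg: V_out = 10.3 × 1.058/(6.03 + 1.058) = 10.3 × 0.1493 = 1.537 V.
(Unloaded it would be 3.77 V; the load pulls it down.)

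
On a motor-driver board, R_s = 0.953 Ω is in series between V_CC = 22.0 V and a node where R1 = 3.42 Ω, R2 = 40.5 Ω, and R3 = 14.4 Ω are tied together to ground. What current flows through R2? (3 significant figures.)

I ≈ 0.397 A

Equivalent of the parallel group: R_p = 2.587 Ω.
Node voltage V_A = V_CC · R_p/(R_s + R_p) = 22.0 × 0.7308 = 16.08 V.
I(R2) = V_A / R2 = 16.08/40.5 = 0.3970 A.
(Check via current divider: I_total = 6.215 A; share G_k/ΣG = 0.06388 → same result.)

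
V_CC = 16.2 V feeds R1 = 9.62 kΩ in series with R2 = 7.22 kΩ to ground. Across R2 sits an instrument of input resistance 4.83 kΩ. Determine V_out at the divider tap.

R2 ‖ R_L = (7.22 × 4.83)/(7.22 + 4.83) = 2.894 kΩ.
Now apply the divider: V_out = 16.2 × 0.2313 = 3.746 V.

V_out ≈ 3.75 V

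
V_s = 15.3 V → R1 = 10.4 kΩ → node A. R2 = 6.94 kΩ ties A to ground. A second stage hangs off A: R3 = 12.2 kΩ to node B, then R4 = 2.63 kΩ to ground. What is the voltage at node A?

V_A ≈ 4.78 V

Looking into the second stage from A: R3 + R4 = 14.83 kΩ appears in parallel with R2.
R2 ‖ (R3+R4) = 4.728 kΩ.
V_A = 15.3 × 4.728/(10.4 + 4.728) = 4.781 V.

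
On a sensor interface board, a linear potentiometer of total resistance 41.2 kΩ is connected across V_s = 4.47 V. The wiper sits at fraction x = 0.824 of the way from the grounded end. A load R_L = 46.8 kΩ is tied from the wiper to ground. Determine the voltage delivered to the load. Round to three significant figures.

Lower segment x·R_p = 33.95 kΩ; upper segment (1−x)·R_p = 7.251 kΩ.
Lower segment in parallel with the load: 33.95 ‖ 46.8 = 19.68 kΩ.
Then V_out = V_s · 19.68/(7.251 + 19.68) = 3.266 V.
(Unloaded: V_out = x·V_s = 3.68 V.)

V_out ≈ 3.27 V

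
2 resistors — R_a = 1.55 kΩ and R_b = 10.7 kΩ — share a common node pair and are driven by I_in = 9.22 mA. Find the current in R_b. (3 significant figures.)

I ≈ 1.17 mA

Two-branch current divider: I_k = I_in · R_other/(R_1 + R_2).
I(R_b) = 9.22 × 1.55/(1.55 + 10.7) = 9.22 × 0.1265 = 1.167 mA.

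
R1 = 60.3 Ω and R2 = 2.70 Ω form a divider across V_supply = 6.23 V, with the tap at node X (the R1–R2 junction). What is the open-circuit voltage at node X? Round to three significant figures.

Open-circuit (no load on X): V_th = V_supply · R2/(R1 + R2) = 6.23 × 2.70/(60.30 + 2.70) = 0.2670 V.

V_th ≈ 0.267 V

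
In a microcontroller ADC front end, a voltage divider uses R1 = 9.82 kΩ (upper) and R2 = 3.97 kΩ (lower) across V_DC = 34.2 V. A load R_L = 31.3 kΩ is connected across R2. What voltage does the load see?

The load sits in parallel with R2, giving an effective lower resistance R2' = R2·R_L/(R2+R_L) = 3.523 kΩ.
Now apply the divider: V_out = 34.2 × 0.2640 = 9.030 V.
(Unloaded it would be 9.85 V; the load pulls it down.)

V_out ≈ 9.03 V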